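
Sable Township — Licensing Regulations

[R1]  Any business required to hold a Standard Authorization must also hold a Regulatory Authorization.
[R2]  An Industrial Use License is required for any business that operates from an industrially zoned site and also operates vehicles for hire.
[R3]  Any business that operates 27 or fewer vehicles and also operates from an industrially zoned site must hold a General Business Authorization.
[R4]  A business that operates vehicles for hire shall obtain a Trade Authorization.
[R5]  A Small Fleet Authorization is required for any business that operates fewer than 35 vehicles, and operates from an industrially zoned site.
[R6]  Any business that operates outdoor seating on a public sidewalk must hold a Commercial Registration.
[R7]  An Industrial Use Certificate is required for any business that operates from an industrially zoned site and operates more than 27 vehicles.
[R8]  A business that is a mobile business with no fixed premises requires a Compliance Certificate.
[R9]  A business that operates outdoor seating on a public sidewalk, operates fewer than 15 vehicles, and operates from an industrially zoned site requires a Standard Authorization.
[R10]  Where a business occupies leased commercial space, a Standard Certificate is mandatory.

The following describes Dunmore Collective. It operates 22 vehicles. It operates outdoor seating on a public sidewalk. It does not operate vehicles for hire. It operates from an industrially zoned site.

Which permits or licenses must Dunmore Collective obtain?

Commercial Registration, General Business Authorization, Small Fleet Authorization

[R1] Standard Authorization is not required → no effect.
[R2] operates from an industrially zoned site; does not operate vehicles for hire → Industrial Use License not required.
[R3] vehicles 22 ≤ 27; operates from an industrially zoned site → General Business Authorization required.
[R4] does not operate vehicles for hire → Trade Authorization not required.
[R5] vehicles 22 < 35; operates from an industrially zoned site → Small Fleet Authorization required.
[R6] operates outdoor seating on a public sidewalk → Commercial Registration required.
[R7] operates from an industrially zoned site; vehicles 22 ≤ 27 → Industrial Use Certificate not required.
[R8] operates from an industrially zoned site (not: is a mobile business with no fixed premises) → Compliance Certificate not required.
[R9] operates outdoor seating on a public sidewalk; vehicles 22 ≥ 15; operates from an industrially zoned site → Standard Authorization not required.
[R10] operates from an industrially zoned site (not: occupies leased commercial space) → Standard Certificate not required.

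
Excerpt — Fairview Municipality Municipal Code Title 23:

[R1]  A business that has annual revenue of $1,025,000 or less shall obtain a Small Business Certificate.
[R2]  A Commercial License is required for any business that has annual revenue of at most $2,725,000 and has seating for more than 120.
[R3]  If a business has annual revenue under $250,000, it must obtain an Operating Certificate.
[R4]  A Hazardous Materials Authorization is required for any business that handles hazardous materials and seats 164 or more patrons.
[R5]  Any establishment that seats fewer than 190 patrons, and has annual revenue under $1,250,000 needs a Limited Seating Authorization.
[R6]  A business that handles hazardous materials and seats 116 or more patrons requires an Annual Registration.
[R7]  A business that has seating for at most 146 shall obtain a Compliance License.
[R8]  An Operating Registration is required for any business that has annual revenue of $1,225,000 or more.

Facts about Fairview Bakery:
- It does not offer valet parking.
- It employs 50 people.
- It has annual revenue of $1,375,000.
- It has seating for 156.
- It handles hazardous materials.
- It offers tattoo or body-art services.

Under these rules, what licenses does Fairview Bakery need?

[R1] revenue $1,375,000 > $1,025,000 → Small Business Certificate not required.
[R2] revenue $1,375,000 ≤ $2,725,000; seating 156 > 120 → Commercial License required.
[R3] revenue $1,375,000 ≥ $250,000 → Operating Certificate not required.
[R4] handles hazardous materials; seating 156 < 164 → Hazardous Materials Authorization not required.
[R5] seating 156 < 190; revenue $1,375,000 ≥ $1,250,000 → Limited Seating Authorization not required.
[R6] handles hazardous materials; seating 156 ≥ 116 → Annual Registration required.
[R7] seating 156 > 146 → Compliance License not required.
[R8] revenue $1,375,000 ≥ $1,225,000 → Operating Registration required.

Annual Registration, Commercial License, Operating Registration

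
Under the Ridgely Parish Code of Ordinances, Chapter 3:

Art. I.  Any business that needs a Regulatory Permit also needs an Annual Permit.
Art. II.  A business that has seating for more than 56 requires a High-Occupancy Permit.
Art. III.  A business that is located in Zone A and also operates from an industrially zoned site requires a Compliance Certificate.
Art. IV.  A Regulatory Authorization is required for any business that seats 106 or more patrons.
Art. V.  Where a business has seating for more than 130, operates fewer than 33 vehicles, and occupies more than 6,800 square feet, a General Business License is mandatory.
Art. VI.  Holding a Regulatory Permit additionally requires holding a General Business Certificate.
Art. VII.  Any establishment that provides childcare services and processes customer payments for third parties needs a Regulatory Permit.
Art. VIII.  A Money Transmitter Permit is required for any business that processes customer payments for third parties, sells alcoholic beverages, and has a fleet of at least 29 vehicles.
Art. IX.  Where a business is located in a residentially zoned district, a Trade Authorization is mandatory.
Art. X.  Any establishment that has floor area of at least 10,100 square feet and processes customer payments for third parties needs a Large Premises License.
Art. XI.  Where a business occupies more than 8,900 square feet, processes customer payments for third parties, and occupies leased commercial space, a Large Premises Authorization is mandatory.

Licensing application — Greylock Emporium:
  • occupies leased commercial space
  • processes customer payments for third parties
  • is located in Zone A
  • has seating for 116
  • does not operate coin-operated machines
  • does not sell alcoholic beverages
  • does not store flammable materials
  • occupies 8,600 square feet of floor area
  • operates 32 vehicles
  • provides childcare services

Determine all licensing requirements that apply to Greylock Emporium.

Art. I. Regulatory Permit is required → Annual Permit also required.
Art. II. seating 116 > 56 → High-Occupancy Permit required.
Art. III. is located in Zone A; occupies leased commercial space (not: operates from an industrially zoned site) → Compliance Certificate not required.
Art. IV. seating 116 ≥ 106 → Regulatory Authorization required.
Art. V. seating 116 ≤ 130; vehicles 32 < 33; floor area 8,600 square feet > 6,800 square feet → General Business License not required.
Art. VI. Regulatory Permit is required → General Business Certificate also required.
Art. VII. provides childcare services; processes customer payments for third parties → Regulatory Permit required.
Art. VIII. processes customer payments for third parties; does not sell alcoholic beverages; vehicles 32 ≥ 29 → Money Transmitter Permit not required.
Art. IX. is located in Zone A (not: is located in a residentially zoned district) → Trade Authorization not required.
Art. X. floor area 8,600 square feet < 10,100 square feet; processes customer payments for third parties → Large Premises License not required.
Art. XI. floor area 8,600 square feet ≤ 8,900 square feet; processes customer payments for third parties; occupies leased commercial space → Large Premises Authorization not required.

Annual Permit, General Business Certificate, High-Occupancy Permit, Regulatory Authorization, Regulatory Permit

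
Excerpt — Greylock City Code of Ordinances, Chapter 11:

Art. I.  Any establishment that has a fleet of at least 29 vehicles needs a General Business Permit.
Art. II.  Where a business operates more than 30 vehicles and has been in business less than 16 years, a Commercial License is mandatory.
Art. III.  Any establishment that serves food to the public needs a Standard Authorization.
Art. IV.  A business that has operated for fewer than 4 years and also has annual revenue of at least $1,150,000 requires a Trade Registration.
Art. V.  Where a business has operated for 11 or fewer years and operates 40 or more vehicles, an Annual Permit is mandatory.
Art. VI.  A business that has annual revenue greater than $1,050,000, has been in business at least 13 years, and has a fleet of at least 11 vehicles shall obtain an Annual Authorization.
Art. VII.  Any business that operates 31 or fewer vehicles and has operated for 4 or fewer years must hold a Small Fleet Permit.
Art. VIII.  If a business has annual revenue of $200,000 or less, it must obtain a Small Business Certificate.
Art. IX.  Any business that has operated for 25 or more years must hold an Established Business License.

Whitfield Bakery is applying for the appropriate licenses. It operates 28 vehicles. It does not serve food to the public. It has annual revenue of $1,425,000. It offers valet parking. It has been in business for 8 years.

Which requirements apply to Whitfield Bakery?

Art. I. vehicles 28 < 29 → General Business Permit not required.
Art. II. vehicles 28 ≤ 30; years in business 8 < 16 → Commercial License not required.
Art. III. does not serve food to the public → Standard Authorization not required.
Art. IV. years in business 8 ≥ 4; revenue $1,425,000 ≥ $1,150,000 → Trade Registration not required.
Art. V. years in business 8 ≤ 11; vehicles 28 < 40 → Annual Permit not required.
Art. VI. revenue $1,425,000 > $1,050,000; years in business 8 < 13; vehicles 28 ≥ 11 → Annual Authorization not required.
Art. VII. vehicles 28 ≤ 31; years in business 8 > 4 → Small Fleet Permit not required.
Art. VIII. revenue $1,425,000 > $200,000 → Small Business Certificate not required.
Art. IX. years in business 8 < 25 → Established Business License not required.

None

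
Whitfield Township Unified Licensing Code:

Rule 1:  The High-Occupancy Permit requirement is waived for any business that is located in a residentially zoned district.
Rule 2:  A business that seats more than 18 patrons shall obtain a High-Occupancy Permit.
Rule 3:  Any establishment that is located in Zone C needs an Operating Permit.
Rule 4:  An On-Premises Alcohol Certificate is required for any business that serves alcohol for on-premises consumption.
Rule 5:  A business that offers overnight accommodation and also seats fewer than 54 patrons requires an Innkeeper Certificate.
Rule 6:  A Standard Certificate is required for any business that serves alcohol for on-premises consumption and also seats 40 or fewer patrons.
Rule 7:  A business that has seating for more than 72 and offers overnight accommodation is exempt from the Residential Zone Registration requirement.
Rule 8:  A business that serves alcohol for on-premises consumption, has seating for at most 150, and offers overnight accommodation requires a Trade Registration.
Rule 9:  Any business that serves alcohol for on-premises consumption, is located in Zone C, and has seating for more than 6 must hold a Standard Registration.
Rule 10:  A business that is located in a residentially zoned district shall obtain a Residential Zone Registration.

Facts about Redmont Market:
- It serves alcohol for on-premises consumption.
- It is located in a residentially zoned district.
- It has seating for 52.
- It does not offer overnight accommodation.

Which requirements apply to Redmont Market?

On-Premises Alcohol Certificate, Residential Zone Registration

Rule 1: is located in a residentially zoned district → exempt from High-Occupancy Permit.
Rule 2: seating 52 > 18 → High-Occupancy Permit required.
Rule 3: is located in a residentially zoned district (not: is located in Zone C) → Operating Permit not required.
Rule 4: serves alcohol for on-premises consumption → On-Premises Alcohol Certificate required.
Rule 5: does not offer overnight accommodation; seating 52 < 54 → Innkeeper Certificate not required.
Rule 6: serves alcohol for on-premises consumption; seating 52 > 40 → Standard Certificate not required.
Rule 7: seating 52 ≤ 72; does not offer overnight accommodation → Residential Zone Registration exemption does not apply.
Rule 8: serves alcohol for on-premises consumption; seating 52 ≤ 150; does not offer overnight accommodation → Trade Registration not required.
Rule 9: serves alcohol for on-premises consumption; is located in a residentially zoned district (not: is located in Zone C); seating 52 > 6 → Standard Registration not required.
Rule 10: is located in a residentially zoned district → Residential Zone Registration required.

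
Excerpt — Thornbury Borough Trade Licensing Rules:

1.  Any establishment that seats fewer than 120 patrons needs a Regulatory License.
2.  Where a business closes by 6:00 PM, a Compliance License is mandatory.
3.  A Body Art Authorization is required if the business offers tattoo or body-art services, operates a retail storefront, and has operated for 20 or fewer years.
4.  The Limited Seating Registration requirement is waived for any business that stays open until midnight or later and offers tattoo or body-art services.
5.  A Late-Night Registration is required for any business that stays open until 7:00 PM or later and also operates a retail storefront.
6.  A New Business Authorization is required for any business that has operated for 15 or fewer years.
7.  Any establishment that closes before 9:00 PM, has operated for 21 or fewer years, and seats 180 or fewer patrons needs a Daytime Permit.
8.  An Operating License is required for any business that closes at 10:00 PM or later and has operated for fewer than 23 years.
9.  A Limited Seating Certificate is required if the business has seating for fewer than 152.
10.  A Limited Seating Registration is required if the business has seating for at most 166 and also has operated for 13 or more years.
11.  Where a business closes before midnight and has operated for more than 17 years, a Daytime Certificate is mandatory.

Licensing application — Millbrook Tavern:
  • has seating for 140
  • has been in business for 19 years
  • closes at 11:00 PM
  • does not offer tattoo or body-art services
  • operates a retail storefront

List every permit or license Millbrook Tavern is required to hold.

Daytime Certificate, Late-Night Registration, Limited Seating Certificate, Limited Seating Registration, Operating License

1. seating 140 ≥ 120 → Regulatory License not required.
2. closes 11:00 PM, after 6:00 PM → Compliance License not required.
3. does not offer tattoo or body-art services; operates a retail storefront; years in business 19 ≤ 20 → Body Art Authorization not required.
4. closes 11:00 PM, at/before midnight; does not offer tattoo or body-art services → Limited Seating Registration exemption does not apply.
5. closes 11:00 PM, after 7:00 PM; operates a retail storefront → Late-Night Registration required.
6. years in business 19 > 15 → New Business Authorization not required.
7. closes 11:00 PM, after 9:00 PM; years in business 19 ≤ 21; seating 140 ≤ 180 → Daytime Permit not required.
8. closes 11:00 PM, after 10:00 PM; years in business 19 < 23 → Operating License required.
9. seating 140 < 152 → Limited Seating Certificate required.
10. seating 140 ≤ 166; years in business 19 ≥ 13 → Limited Seating Registration required.
11. closes 11:00 PM, at/before midnight; years in business 19 > 17 → Daytime Certificate required.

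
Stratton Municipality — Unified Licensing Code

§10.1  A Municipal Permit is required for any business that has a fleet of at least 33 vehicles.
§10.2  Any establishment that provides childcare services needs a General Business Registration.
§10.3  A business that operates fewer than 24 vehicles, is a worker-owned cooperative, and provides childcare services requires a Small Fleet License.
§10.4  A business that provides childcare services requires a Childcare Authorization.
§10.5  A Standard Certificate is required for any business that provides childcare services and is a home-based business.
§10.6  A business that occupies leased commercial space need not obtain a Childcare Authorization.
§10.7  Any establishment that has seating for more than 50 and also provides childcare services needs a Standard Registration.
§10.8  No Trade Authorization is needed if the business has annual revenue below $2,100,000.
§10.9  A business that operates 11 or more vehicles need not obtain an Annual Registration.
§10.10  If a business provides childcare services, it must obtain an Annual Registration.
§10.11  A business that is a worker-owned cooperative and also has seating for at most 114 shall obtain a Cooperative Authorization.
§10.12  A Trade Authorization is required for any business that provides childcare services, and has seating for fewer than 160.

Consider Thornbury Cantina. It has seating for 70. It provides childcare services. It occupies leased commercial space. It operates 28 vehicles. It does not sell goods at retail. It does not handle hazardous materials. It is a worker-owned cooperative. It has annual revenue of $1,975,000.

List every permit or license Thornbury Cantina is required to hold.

§10.1 vehicles 28 < 33 → Municipal Permit not required.
§10.2 provides childcare services → General Business Registration required.
§10.3 vehicles 28 ≥ 24; is a worker-owned cooperative; provides childcare services → Small Fleet License not required.
§10.4 provides childcare services → Childcare Authorization required.
§10.5 provides childcare services; occupies leased commercial space (not: is a home-based business) → Standard Certificate not required.
§10.6 occupies leased commercial space → exempt from Childcare Authorization.
§10.7 seating 70 > 50; provides childcare services → Standard Registration required.
§10.8 revenue $1,975,000 < $2,100,000 → exempt from Trade Authorization.
§10.9 vehicles 28 ≥ 11 → exempt from Annual Registration.
§10.10 provides childcare services → Annual Registration required.
§10.11 is a worker-owned cooperative; seating 70 ≤ 114 → Cooperative Authorization required.
§10.12 provides childcare services; seating 70 < 160 → Trade Authorization required.

Cooperative Authorization, General Business Registration, Standard Registration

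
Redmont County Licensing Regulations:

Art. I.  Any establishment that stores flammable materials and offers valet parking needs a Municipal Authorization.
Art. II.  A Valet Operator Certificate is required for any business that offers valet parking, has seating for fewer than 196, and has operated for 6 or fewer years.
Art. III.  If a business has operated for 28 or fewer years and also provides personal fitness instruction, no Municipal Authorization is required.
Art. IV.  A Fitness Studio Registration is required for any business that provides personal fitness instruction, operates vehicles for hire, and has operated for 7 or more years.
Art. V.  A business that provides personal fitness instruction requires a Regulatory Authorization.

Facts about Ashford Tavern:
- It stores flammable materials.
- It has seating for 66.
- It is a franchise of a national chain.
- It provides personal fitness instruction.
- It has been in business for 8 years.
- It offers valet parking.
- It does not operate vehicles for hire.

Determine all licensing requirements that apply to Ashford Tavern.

Art. I. stores flammable materials; offers valet parking → Municipal Authorization required.
Art. II. offers valet parking; seating 66 < 196; years in business 8 > 6 → Valet Operator Certificate not required.
Art. III. years in business 8 ≤ 28; provides personal fitness instruction → exempt from Municipal Authorization.
Art. IV. provides personal fitness instruction; does not operate vehicles for hire; years in business 8 ≥ 7 → Fitness Studio Registration not required.
Art. V. provides personal fitness instruction → Regulatory Authorization required.

Regulatory Authorization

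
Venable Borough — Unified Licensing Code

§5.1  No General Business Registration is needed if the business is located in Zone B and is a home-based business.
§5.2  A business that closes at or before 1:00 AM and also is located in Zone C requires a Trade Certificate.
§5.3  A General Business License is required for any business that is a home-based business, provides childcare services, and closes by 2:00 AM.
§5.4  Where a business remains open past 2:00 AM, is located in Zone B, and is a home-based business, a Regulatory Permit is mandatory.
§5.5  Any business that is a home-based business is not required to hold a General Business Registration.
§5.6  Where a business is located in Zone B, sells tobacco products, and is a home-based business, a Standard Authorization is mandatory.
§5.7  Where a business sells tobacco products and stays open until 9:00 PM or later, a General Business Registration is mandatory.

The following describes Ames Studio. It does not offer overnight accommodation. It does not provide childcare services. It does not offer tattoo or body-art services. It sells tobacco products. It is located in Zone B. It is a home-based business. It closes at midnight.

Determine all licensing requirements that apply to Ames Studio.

§5.1 is located in Zone B; is a home-based business → exempt from General Business Registration.
§5.2 closes midnight, at/before 1:00 AM; is located in Zone B (not: is located in Zone C) → Trade Certificate not required.
§5.3 is a home-based business; does not provide childcare services; closes midnight, at/before 2:00 AM → General Business License not required.
§5.4 closes midnight, at/before 2:00 AM; is located in Zone B; is a home-based business → Regulatory Permit not required.
§5.5 is a home-based business → exempt from General Business Registration.
§5.6 is located in Zone B; sells tobacco products; is a home-based business → Standard Authorization required.
§5.7 sells tobacco products; closes midnight, after 9:00 PM → General Business Registration required.

Standard Authorization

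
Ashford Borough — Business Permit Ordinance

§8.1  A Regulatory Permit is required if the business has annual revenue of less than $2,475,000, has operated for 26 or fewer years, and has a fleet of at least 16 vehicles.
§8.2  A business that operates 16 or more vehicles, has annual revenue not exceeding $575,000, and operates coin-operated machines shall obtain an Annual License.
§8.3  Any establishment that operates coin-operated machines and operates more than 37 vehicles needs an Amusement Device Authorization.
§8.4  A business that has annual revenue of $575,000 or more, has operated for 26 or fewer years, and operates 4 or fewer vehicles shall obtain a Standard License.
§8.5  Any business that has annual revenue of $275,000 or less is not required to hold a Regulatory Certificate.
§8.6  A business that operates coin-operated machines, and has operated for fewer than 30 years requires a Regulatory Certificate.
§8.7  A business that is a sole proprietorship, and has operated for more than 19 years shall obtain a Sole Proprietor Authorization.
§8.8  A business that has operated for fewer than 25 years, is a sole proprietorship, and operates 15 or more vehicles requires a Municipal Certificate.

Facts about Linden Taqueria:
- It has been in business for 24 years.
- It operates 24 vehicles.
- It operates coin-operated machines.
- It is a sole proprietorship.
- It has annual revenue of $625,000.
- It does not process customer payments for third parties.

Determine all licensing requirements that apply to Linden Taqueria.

Municipal Certificate, Regulatory Certificate, Regulatory Permit, Sole Proprietor Authorization

§8.1 revenue $625,000 < $2,475,000; years in business 24 ≤ 26; vehicles 24 ≥ 16 → Regulatory Permit required.
§8.2 vehicles 24 ≥ 16; revenue $625,000 > $575,000; operates coin-operated machines → Annual License not required.
§8.3 operates coin-operated machines; vehicles 24 ≤ 37 → Amusement Device Authorization not required.
§8.4 revenue $625,000 ≥ $575,000; years in business 24 ≤ 26; vehicles 24 > 4 → Standard License not required.
§8.5 revenue $625,000 > $275,000 → Regulatory Certificate exemption does not apply.
§8.6 operates coin-operated machines; years in business 24 < 30 → Regulatory Certificate required.
§8.7 is a sole proprietorship; years in business 24 > 19 → Sole Proprietor Authorization required.
§8.8 years in business 24 < 25; is a sole proprietorship; vehicles 24 ≥ 15 → Municipal Certificate required.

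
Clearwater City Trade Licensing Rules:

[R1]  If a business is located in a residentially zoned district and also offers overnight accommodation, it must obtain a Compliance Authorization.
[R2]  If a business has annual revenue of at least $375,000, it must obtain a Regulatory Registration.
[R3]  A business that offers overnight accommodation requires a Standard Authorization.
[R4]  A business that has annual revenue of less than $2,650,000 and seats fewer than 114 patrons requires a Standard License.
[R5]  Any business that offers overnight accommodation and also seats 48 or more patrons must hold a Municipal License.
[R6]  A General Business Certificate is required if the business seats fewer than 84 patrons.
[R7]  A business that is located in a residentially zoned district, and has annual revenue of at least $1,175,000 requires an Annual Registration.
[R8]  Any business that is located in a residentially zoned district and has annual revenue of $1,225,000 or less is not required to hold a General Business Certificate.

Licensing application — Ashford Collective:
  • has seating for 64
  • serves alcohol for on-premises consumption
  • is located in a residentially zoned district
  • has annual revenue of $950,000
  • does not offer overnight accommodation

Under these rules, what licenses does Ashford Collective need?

[R1] is located in a residentially zoned district; does not offer overnight accommodation → Compliance Authorization not required.
[R2] revenue $950,000 ≥ $375,000 → Regulatory Registration required.
[R3] does not offer overnight accommodation → Standard Authorization not required.
[R4] revenue $950,000 < $2,650,000; seating 64 < 114 → Standard License required.
[R5] does not offer overnight accommodation; seating 64 ≥ 48 → Municipal License not required.
[R6] seating 64 < 84 → General Business Certificate required.
[R7] is located in a residentially zoned district; revenue $950,000 < $1,175,000 → Annual Registration not required.
[R8] is located in a residentially zoned district; revenue $950,000 ≤ $1,225,000 → exempt from General Business Certificate.

Regulatory Registration, Standard License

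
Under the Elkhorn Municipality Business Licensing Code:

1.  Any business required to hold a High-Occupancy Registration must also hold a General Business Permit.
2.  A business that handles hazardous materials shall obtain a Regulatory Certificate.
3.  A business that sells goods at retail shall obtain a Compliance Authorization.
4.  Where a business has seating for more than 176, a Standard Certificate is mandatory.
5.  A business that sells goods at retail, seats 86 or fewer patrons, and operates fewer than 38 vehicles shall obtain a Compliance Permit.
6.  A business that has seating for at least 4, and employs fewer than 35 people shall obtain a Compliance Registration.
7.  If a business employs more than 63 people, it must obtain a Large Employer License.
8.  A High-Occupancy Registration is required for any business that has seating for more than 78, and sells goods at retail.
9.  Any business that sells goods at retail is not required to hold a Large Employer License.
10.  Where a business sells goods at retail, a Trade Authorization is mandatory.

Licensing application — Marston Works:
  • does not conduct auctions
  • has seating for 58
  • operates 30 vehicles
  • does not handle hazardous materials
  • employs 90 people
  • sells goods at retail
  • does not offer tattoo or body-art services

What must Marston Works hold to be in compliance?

1. High-Occupancy Registration is not required → no effect.
2. does not handle hazardous materials → Regulatory Certificate not required.
3. sells goods at retail → Compliance Authorization required.
4. seating 58 ≤ 176 → Standard Certificate not required.
5. sells goods at retail; seating 58 ≤ 86; vehicles 30 < 38 → Compliance Permit required.
6. seating 58 ≥ 4; employees 90 ≥ 35 → Compliance Registration not required.
7. employees 90 > 63 → Large Employer License required.
8. seating 58 ≤ 78; sells goods at retail → High-Occupancy Registration not required.
9. sells goods at retail → exempt from Large Employer License.
10. sells goods at retail → Trade Authorization required.

Compliance Authorization, Compliance Permit, Trade Authorization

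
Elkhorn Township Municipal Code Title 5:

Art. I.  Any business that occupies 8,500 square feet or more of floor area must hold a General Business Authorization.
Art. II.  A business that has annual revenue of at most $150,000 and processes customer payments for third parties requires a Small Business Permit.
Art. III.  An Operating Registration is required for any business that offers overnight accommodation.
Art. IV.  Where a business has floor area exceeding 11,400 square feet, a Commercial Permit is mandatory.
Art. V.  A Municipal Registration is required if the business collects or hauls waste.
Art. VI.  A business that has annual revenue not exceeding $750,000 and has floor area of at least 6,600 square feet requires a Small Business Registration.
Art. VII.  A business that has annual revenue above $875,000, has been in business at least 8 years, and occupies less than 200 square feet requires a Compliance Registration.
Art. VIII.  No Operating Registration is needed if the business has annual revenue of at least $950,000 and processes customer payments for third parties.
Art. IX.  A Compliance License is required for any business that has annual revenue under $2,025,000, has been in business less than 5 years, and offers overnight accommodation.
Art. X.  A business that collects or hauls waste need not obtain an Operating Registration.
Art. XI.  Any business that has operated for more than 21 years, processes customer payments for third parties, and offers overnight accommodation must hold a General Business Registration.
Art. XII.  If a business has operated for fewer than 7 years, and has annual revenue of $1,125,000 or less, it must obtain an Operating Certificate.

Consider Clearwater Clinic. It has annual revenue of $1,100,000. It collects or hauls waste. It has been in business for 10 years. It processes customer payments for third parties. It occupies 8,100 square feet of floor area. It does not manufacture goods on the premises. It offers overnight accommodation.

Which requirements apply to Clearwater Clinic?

Art. I. floor area 8,100 square feet < 8,500 square feet → General Business Authorization not required.
Art. II. revenue $1,100,000 > $150,000; processes customer payments for third parties → Small Business Permit not required.
Art. III. offers overnight accommodation → Operating Registration required.
Art. IV. floor area 8,100 square feet ≤ 11,400 square feet → Commercial Permit not required.
Art. V. collects or hauls waste → Municipal Registration required.
Art. VI. revenue $1,100,000 > $750,000; floor area 8,100 square feet ≥ 6,600 square feet → Small Business Registration not required.
Art. VII. revenue $1,100,000 > $875,000; years in business 10 ≥ 8; floor area 8,100 square feet ≥ 200 square feet → Compliance Registration not required.
Art. VIII. revenue $1,100,000 ≥ $950,000; processes customer payments for third parties → exempt from Operating Registration.
Art. IX. revenue $1,100,000 < $2,025,000; years in business 10 ≥ 5; offers overnight accommodation → Compliance License not required.
Art. X. collects or hauls waste → exempt from Operating Registration.
Art. XI. years in business 10 ≤ 21; processes customer payments for third parties; offers overnight accommodation → General Business Registration not required.
Art. XII. years in business 10 ≥ 7; revenue $1,100,000 ≤ $1,125,000 → Operating Certificate not required.

Municipal Registration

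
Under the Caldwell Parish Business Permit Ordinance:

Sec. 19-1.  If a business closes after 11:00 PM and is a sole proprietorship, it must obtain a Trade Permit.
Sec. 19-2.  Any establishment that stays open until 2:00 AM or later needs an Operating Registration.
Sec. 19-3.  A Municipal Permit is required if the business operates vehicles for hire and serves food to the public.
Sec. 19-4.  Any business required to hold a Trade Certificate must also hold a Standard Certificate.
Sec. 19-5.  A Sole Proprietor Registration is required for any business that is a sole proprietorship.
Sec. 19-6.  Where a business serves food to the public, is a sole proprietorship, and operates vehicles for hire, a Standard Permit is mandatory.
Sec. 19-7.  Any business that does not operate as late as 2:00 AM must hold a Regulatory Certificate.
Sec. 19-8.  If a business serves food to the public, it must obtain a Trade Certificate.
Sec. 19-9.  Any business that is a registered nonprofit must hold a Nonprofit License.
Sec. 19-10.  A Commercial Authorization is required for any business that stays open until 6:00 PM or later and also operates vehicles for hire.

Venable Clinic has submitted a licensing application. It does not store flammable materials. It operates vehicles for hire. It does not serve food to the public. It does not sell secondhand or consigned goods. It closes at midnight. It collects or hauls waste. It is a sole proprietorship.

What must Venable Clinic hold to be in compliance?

Commercial Authorization, Regulatory Certificate, Sole Proprietor Registration, Trade Permit

Sec. 19-1. closes midnight, after 11:00 PM; is a sole proprietorship → Trade Permit required.
Sec. 19-2. closes midnight, at/before 2:00 AM → Operating Registration not required.
Sec. 19-3. operates vehicles for hire; does not serve food to the public → Municipal Permit not required.
Sec. 19-4. Trade Certificate is not required → no effect.
Sec. 19-5. is a sole proprietorship → Sole Proprietor Registration required.
Sec. 19-6. does not serve food to the public; is a sole proprietorship; operates vehicles for hire → Standard Permit not required.
Sec. 19-7. closes midnight, at/before 2:00 AM → Regulatory Certificate required.
Sec. 19-8. does not serve food to the public → Trade Certificate not required.
Sec. 19-9. is a sole proprietorship (not: is a registered nonprofit) → Nonprofit License not required.
Sec. 19-10. closes midnight, after 6:00 PM; operates vehicles for hire → Commercial Authorization required.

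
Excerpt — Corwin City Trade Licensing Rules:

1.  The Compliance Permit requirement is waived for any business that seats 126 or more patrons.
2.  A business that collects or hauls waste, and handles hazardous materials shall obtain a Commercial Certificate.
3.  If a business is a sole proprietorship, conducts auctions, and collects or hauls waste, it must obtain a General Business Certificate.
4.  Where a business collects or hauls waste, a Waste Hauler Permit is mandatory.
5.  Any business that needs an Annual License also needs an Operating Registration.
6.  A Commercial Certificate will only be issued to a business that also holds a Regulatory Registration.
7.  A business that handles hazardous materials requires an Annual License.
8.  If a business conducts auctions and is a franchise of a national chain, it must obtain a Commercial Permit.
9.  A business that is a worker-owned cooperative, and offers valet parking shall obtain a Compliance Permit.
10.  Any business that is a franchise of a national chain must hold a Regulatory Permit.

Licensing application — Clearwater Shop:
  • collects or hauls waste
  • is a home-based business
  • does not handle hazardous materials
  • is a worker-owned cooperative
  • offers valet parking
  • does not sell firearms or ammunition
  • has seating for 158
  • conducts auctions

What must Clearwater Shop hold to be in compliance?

1. seating 158 ≥ 126 → exempt from Compliance Permit.
2. collects or hauls waste; does not handle hazardous materials → Commercial Certificate not required.
3. is a worker-owned cooperative (not: is a sole proprietorship); conducts auctions; collects or hauls waste → General Business Certificate not required.
4. collects or hauls waste → Waste Hauler Permit required.
5. Annual License is not required → no effect.
6. Commercial Certificate is not required → no effect.
7. does not handle hazardous materials → Annual License not required.
8. conducts auctions; is a worker-owned cooperative (not: is a franchise of a national chain) → Commercial Permit not required.
9. is a worker-owned cooperative; offers valet parking → Compliance Permit required.
10. is a worker-owned cooperative (not: is a franchise of a national chain) → Regulatory Permit not required.

Waste Hauler Permit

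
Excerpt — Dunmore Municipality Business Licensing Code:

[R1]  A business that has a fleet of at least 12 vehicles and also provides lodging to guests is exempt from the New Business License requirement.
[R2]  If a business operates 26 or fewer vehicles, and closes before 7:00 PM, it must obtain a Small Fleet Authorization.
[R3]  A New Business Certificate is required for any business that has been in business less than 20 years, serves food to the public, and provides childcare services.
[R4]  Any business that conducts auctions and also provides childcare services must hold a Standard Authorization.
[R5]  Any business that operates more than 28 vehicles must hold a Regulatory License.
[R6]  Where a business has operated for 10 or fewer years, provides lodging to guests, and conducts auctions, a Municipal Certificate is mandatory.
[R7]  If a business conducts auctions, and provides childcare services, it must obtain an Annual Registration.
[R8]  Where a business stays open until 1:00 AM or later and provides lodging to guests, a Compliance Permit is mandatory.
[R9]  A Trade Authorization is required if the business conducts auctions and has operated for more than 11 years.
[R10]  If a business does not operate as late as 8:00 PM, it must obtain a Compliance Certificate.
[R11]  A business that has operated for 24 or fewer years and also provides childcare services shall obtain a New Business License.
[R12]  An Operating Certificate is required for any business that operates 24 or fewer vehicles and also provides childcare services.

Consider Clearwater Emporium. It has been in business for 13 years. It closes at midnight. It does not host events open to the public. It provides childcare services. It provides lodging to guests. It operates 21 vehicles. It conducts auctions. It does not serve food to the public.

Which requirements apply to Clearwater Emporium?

[R1] vehicles 21 ≥ 12; provides lodging to guests → exempt from New Business License.
[R2] vehicles 21 ≤ 26; closes midnight, after 7:00 PM → Small Fleet Authorization not required.
[R3] years in business 13 < 20; does not serve food to the public; provides childcare services → New Business Certificate not required.
[R4] conducts auctions; provides childcare services → Standard Authorization required.
[R5] vehicles 21 ≤ 28 → Regulatory License not required.
[R6] years in business 13 > 10; provides lodging to guests; conducts auctions → Municipal Certificate not required.
[R7] conducts auctions; provides childcare services → Annual Registration required.
[R8] closes midnight, at/before 1:00 AM; provides lodging to guests → Compliance Permit not required.
[R9] conducts auctions; years in business 13 > 11 → Trade Authorization required.
[R10] closes midnight, after 8:00 PM → Compliance Certificate not required.
[R11] years in business 13 ≤ 24; provides childcare services → New Business License required.
[R12] vehicles 21 ≤ 24; provides childcare services → Operating Certificate required.

Annual Registration, Operating Certificate, Standard Authorization, Trade Authorization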